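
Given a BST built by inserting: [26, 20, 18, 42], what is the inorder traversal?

Tree insertion order: [26, 20, 18, 42]
Tree (level-order array): [26, 20, 42, 18]
Inorder traversal: [18, 20, 26, 42]


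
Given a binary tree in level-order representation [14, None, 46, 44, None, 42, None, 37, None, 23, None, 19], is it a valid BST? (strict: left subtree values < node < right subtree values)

Level-order array: [14, None, 46, 44, None, 42, None, 37, None, 23, None, 19]
Validate using subtree bounds (lo, hi): at each node, require lo < value < hi,
then recurse left with hi=value and right with lo=value.
Preorder trace (stopping at first violation):
  at node 14 with bounds (-inf, +inf): OK
  at node 46 with bounds (14, +inf): OK
  at node 44 with bounds (14, 46): OK
  at node 42 with bounds (14, 44): OK
  at node 37 with bounds (14, 42): OK
  at node 23 with bounds (14, 37): OK
  at node 19 with bounds (14, 23): OK
No violation found at any node.
Result: Valid BST


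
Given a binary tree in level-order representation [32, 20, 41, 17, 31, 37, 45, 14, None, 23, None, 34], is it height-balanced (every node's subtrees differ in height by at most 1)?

Tree (level-order array): [32, 20, 41, 17, 31, 37, 45, 14, None, 23, None, 34]
Definition: a tree is height-balanced if, at every node, |h(left) - h(right)| <= 1 (empty subtree has height -1).
Bottom-up per-node check:
  node 14: h_left=-1, h_right=-1, diff=0 [OK], height=0
  node 17: h_left=0, h_right=-1, diff=1 [OK], height=1
  node 23: h_left=-1, h_right=-1, diff=0 [OK], height=0
  node 31: h_left=0, h_right=-1, diff=1 [OK], height=1
  node 20: h_left=1, h_right=1, diff=0 [OK], height=2
  node 34: h_left=-1, h_right=-1, diff=0 [OK], height=0
  node 37: h_left=0, h_right=-1, diff=1 [OK], height=1
  node 45: h_left=-1, h_right=-1, diff=0 [OK], height=0
  node 41: h_left=1, h_right=0, diff=1 [OK], height=2
  node 32: h_left=2, h_right=2, diff=0 [OK], height=3
All nodes satisfy the balance condition.
Result: Balanced


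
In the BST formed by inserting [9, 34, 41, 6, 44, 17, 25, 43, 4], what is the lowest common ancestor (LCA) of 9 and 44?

Tree insertion order: [9, 34, 41, 6, 44, 17, 25, 43, 4]
Tree (level-order array): [9, 6, 34, 4, None, 17, 41, None, None, None, 25, None, 44, None, None, 43]
In a BST, the LCA of p=9, q=44 is the first node v on the
root-to-leaf path with p <= v <= q (go left if both < v, right if both > v).
Walk from root:
  at 9: 9 <= 9 <= 44, this is the LCA
LCA = 9


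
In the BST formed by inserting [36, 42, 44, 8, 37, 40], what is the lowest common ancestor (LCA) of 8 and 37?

Tree insertion order: [36, 42, 44, 8, 37, 40]
Tree (level-order array): [36, 8, 42, None, None, 37, 44, None, 40]
In a BST, the LCA of p=8, q=37 is the first node v on the
root-to-leaf path with p <= v <= q (go left if both < v, right if both > v).
Walk from root:
  at 36: 8 <= 36 <= 37, this is the LCA
LCA = 36


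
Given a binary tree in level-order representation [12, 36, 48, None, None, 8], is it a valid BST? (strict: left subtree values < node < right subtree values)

Level-order array: [12, 36, 48, None, None, 8]
Validate using subtree bounds (lo, hi): at each node, require lo < value < hi,
then recurse left with hi=value and right with lo=value.
Preorder trace (stopping at first violation):
  at node 12 with bounds (-inf, +inf): OK
  at node 36 with bounds (-inf, 12): VIOLATION
Node 36 violates its bound: not (-inf < 36 < 12).
Result: Not a valid BST


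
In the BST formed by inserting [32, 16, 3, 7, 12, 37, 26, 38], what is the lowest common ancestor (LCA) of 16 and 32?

Tree insertion order: [32, 16, 3, 7, 12, 37, 26, 38]
Tree (level-order array): [32, 16, 37, 3, 26, None, 38, None, 7, None, None, None, None, None, 12]
In a BST, the LCA of p=16, q=32 is the first node v on the
root-to-leaf path with p <= v <= q (go left if both < v, right if both > v).
Walk from root:
  at 32: 16 <= 32 <= 32, this is the LCA
LCA = 32


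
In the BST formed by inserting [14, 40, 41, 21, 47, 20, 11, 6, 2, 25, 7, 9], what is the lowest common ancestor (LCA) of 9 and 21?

Tree insertion order: [14, 40, 41, 21, 47, 20, 11, 6, 2, 25, 7, 9]
Tree (level-order array): [14, 11, 40, 6, None, 21, 41, 2, 7, 20, 25, None, 47, None, None, None, 9]
In a BST, the LCA of p=9, q=21 is the first node v on the
root-to-leaf path with p <= v <= q (go left if both < v, right if both > v).
Walk from root:
  at 14: 9 <= 14 <= 21, this is the LCA
LCA = 14


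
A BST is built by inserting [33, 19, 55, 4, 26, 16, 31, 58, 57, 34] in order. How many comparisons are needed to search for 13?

Search path for 13: 33 -> 19 -> 4 -> 16
Found: False
Comparisons: 4


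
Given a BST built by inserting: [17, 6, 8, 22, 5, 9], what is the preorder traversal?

Tree insertion order: [17, 6, 8, 22, 5, 9]
Tree (level-order array): [17, 6, 22, 5, 8, None, None, None, None, None, 9]
Preorder traversal: [17, 6, 5, 8, 9, 22]


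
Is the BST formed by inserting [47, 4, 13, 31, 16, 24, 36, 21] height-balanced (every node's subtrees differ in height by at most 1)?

Tree (level-order array): [47, 4, None, None, 13, None, 31, 16, 36, None, 24, None, None, 21]
Definition: a tree is height-balanced if, at every node, |h(left) - h(right)| <= 1 (empty subtree has height -1).
Bottom-up per-node check:
  node 21: h_left=-1, h_right=-1, diff=0 [OK], height=0
  node 24: h_left=0, h_right=-1, diff=1 [OK], height=1
  node 16: h_left=-1, h_right=1, diff=2 [FAIL (|-1-1|=2 > 1)], height=2
  node 36: h_left=-1, h_right=-1, diff=0 [OK], height=0
  node 31: h_left=2, h_right=0, diff=2 [FAIL (|2-0|=2 > 1)], height=3
  node 13: h_left=-1, h_right=3, diff=4 [FAIL (|-1-3|=4 > 1)], height=4
  node 4: h_left=-1, h_right=4, diff=5 [FAIL (|-1-4|=5 > 1)], height=5
  node 47: h_left=5, h_right=-1, diff=6 [FAIL (|5--1|=6 > 1)], height=6
Node 16 violates the condition: |-1 - 1| = 2 > 1.
Result: Not balanced


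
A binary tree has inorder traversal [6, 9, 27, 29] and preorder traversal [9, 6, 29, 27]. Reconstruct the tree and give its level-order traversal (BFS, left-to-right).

Inorder:  [6, 9, 27, 29]
Preorder: [9, 6, 29, 27]
Algorithm: preorder visits root first, so consume preorder in order;
for each root, split the current inorder slice at that value into
left-subtree inorder and right-subtree inorder, then recurse.
Recursive splits:
  root=9; inorder splits into left=[6], right=[27, 29]
  root=6; inorder splits into left=[], right=[]
  root=29; inorder splits into left=[27], right=[]
  root=27; inorder splits into left=[], right=[]
Reconstructed level-order: [9, 6, 29, 27]


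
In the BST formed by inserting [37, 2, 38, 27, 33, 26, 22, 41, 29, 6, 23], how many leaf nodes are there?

Tree built from: [37, 2, 38, 27, 33, 26, 22, 41, 29, 6, 23]
Tree (level-order array): [37, 2, 38, None, 27, None, 41, 26, 33, None, None, 22, None, 29, None, 6, 23]
Rule: A leaf has 0 children.
Per-node child counts:
  node 37: 2 child(ren)
  node 2: 1 child(ren)
  node 27: 2 child(ren)
  node 26: 1 child(ren)
  node 22: 2 child(ren)
  node 6: 0 child(ren)
  node 23: 0 child(ren)
  node 33: 1 child(ren)
  node 29: 0 child(ren)
  node 38: 1 child(ren)
  node 41: 0 child(ren)
Matching nodes: [6, 23, 29, 41]
Count of leaf nodes: 4


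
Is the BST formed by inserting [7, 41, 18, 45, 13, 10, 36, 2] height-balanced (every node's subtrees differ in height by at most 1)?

Tree (level-order array): [7, 2, 41, None, None, 18, 45, 13, 36, None, None, 10]
Definition: a tree is height-balanced if, at every node, |h(left) - h(right)| <= 1 (empty subtree has height -1).
Bottom-up per-node check:
  node 2: h_left=-1, h_right=-1, diff=0 [OK], height=0
  node 10: h_left=-1, h_right=-1, diff=0 [OK], height=0
  node 13: h_left=0, h_right=-1, diff=1 [OK], height=1
  node 36: h_left=-1, h_right=-1, diff=0 [OK], height=0
  node 18: h_left=1, h_right=0, diff=1 [OK], height=2
  node 45: h_left=-1, h_right=-1, diff=0 [OK], height=0
  node 41: h_left=2, h_right=0, diff=2 [FAIL (|2-0|=2 > 1)], height=3
  node 7: h_left=0, h_right=3, diff=3 [FAIL (|0-3|=3 > 1)], height=4
Node 41 violates the condition: |2 - 0| = 2 > 1.
Result: Not balanced


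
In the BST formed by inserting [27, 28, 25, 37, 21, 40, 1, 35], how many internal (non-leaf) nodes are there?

Tree built from: [27, 28, 25, 37, 21, 40, 1, 35]
Tree (level-order array): [27, 25, 28, 21, None, None, 37, 1, None, 35, 40]
Rule: An internal node has at least one child.
Per-node child counts:
  node 27: 2 child(ren)
  node 25: 1 child(ren)
  node 21: 1 child(ren)
  node 1: 0 child(ren)
  node 28: 1 child(ren)
  node 37: 2 child(ren)
  node 35: 0 child(ren)
  node 40: 0 child(ren)
Matching nodes: [27, 25, 21, 28, 37]
Count of internal (non-leaf) nodes: 5


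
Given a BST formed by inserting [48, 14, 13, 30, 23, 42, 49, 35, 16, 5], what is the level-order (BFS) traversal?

Tree insertion order: [48, 14, 13, 30, 23, 42, 49, 35, 16, 5]
Tree (level-order array): [48, 14, 49, 13, 30, None, None, 5, None, 23, 42, None, None, 16, None, 35]
BFS from the root, enqueuing left then right child of each popped node:
  queue [48] -> pop 48, enqueue [14, 49], visited so far: [48]
  queue [14, 49] -> pop 14, enqueue [13, 30], visited so far: [48, 14]
  queue [49, 13, 30] -> pop 49, enqueue [none], visited so far: [48, 14, 49]
  queue [13, 30] -> pop 13, enqueue [5], visited so far: [48, 14, 49, 13]
  queue [30, 5] -> pop 30, enqueue [23, 42], visited so far: [48, 14, 49, 13, 30]
  queue [5, 23, 42] -> pop 5, enqueue [none], visited so far: [48, 14, 49, 13, 30, 5]
  queue [23, 42] -> pop 23, enqueue [16], visited so far: [48, 14, 49, 13, 30, 5, 23]
  queue [42, 16] -> pop 42, enqueue [35], visited so far: [48, 14, 49, 13, 30, 5, 23, 42]
  queue [16, 35] -> pop 16, enqueue [none], visited so far: [48, 14, 49, 13, 30, 5, 23, 42, 16]
  queue [35] -> pop 35, enqueue [none], visited so far: [48, 14, 49, 13, 30, 5, 23, 42, 16, 35]
Result: [48, 14, 49, 13, 30, 5, 23, 42, 16, 35]


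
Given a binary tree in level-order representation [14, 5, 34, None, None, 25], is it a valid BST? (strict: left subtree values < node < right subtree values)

Level-order array: [14, 5, 34, None, None, 25]
Validate using subtree bounds (lo, hi): at each node, require lo < value < hi,
then recurse left with hi=value and right with lo=value.
Preorder trace (stopping at first violation):
  at node 14 with bounds (-inf, +inf): OK
  at node 5 with bounds (-inf, 14): OK
  at node 34 with bounds (14, +inf): OK
  at node 25 with bounds (14, 34): OK
No violation found at any node.
Result: Valid BST


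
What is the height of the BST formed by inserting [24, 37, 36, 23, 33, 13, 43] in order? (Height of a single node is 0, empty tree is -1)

Insertion order: [24, 37, 36, 23, 33, 13, 43]
Tree (level-order array): [24, 23, 37, 13, None, 36, 43, None, None, 33]
Compute height bottom-up (empty subtree = -1):
  height(13) = 1 + max(-1, -1) = 0
  height(23) = 1 + max(0, -1) = 1
  height(33) = 1 + max(-1, -1) = 0
  height(36) = 1 + max(0, -1) = 1
  height(43) = 1 + max(-1, -1) = 0
  height(37) = 1 + max(1, 0) = 2
  height(24) = 1 + max(1, 2) = 3
Height = 3


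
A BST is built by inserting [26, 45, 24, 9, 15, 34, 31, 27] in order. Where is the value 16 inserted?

Starting tree (level order): [26, 24, 45, 9, None, 34, None, None, 15, 31, None, None, None, 27]
Insertion path: 26 -> 24 -> 9 -> 15
Result: insert 16 as right child of 15
Final tree (level order): [26, 24, 45, 9, None, 34, None, None, 15, 31, None, None, 16, 27]


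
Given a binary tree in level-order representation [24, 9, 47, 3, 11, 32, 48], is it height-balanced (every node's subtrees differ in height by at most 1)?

Tree (level-order array): [24, 9, 47, 3, 11, 32, 48]
Definition: a tree is height-balanced if, at every node, |h(left) - h(right)| <= 1 (empty subtree has height -1).
Bottom-up per-node check:
  node 3: h_left=-1, h_right=-1, diff=0 [OK], height=0
  node 11: h_left=-1, h_right=-1, diff=0 [OK], height=0
  node 9: h_left=0, h_right=0, diff=0 [OK], height=1
  node 32: h_left=-1, h_right=-1, diff=0 [OK], height=0
  node 48: h_left=-1, h_right=-1, diff=0 [OK], height=0
  node 47: h_left=0, h_right=0, diff=0 [OK], height=1
  node 24: h_left=1, h_right=1, diff=0 [OK], height=2
All nodes satisfy the balance condition.
Result: Balanced


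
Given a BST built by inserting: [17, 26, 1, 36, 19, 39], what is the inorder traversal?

Tree insertion order: [17, 26, 1, 36, 19, 39]
Tree (level-order array): [17, 1, 26, None, None, 19, 36, None, None, None, 39]
Inorder traversal: [1, 17, 19, 26, 36, 39]


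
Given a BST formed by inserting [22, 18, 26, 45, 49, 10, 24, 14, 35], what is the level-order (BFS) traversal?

Tree insertion order: [22, 18, 26, 45, 49, 10, 24, 14, 35]
Tree (level-order array): [22, 18, 26, 10, None, 24, 45, None, 14, None, None, 35, 49]
BFS from the root, enqueuing left then right child of each popped node:
  queue [22] -> pop 22, enqueue [18, 26], visited so far: [22]
  queue [18, 26] -> pop 18, enqueue [10], visited so far: [22, 18]
  queue [26, 10] -> pop 26, enqueue [24, 45], visited so far: [22, 18, 26]
  queue [10, 24, 45] -> pop 10, enqueue [14], visited so far: [22, 18, 26, 10]
  queue [24, 45, 14] -> pop 24, enqueue [none], visited so far: [22, 18, 26, 10, 24]
  queue [45, 14] -> pop 45, enqueue [35, 49], visited so far: [22, 18, 26, 10, 24, 45]
  queue [14, 35, 49] -> pop 14, enqueue [none], visited so far: [22, 18, 26, 10, 24, 45, 14]
  queue [35, 49] -> pop 35, enqueue [none], visited so far: [22, 18, 26, 10, 24, 45, 14, 35]
  queue [49] -> pop 49, enqueue [none], visited so far: [22, 18, 26, 10, 24, 45, 14, 35, 49]
Result: [22, 18, 26, 10, 24, 45, 14, 35, 49]


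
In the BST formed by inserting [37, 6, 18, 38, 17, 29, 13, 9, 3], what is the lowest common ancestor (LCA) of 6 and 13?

Tree insertion order: [37, 6, 18, 38, 17, 29, 13, 9, 3]
Tree (level-order array): [37, 6, 38, 3, 18, None, None, None, None, 17, 29, 13, None, None, None, 9]
In a BST, the LCA of p=6, q=13 is the first node v on the
root-to-leaf path with p <= v <= q (go left if both < v, right if both > v).
Walk from root:
  at 37: both 6 and 13 < 37, go left
  at 6: 6 <= 6 <= 13, this is the LCA
LCA = 6


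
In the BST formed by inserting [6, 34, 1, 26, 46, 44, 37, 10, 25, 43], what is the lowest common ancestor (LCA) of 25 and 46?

Tree insertion order: [6, 34, 1, 26, 46, 44, 37, 10, 25, 43]
Tree (level-order array): [6, 1, 34, None, None, 26, 46, 10, None, 44, None, None, 25, 37, None, None, None, None, 43]
In a BST, the LCA of p=25, q=46 is the first node v on the
root-to-leaf path with p <= v <= q (go left if both < v, right if both > v).
Walk from root:
  at 6: both 25 and 46 > 6, go right
  at 34: 25 <= 34 <= 46, this is the LCA
LCA = 34


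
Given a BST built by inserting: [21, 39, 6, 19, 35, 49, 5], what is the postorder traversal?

Tree insertion order: [21, 39, 6, 19, 35, 49, 5]
Tree (level-order array): [21, 6, 39, 5, 19, 35, 49]
Postorder traversal: [5, 19, 6, 35, 49, 39, 21]


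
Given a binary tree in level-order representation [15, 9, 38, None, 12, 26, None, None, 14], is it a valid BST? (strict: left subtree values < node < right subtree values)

Level-order array: [15, 9, 38, None, 12, 26, None, None, 14]
Validate using subtree bounds (lo, hi): at each node, require lo < value < hi,
then recurse left with hi=value and right with lo=value.
Preorder trace (stopping at first violation):
  at node 15 with bounds (-inf, +inf): OK
  at node 9 with bounds (-inf, 15): OK
  at node 12 with bounds (9, 15): OK
  at node 14 with bounds (12, 15): OK
  at node 38 with bounds (15, +inf): OK
  at node 26 with bounds (15, 38): OK
No violation found at any node.
Result: Valid BST


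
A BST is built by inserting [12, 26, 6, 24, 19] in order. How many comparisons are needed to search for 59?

Search path for 59: 12 -> 26
Found: False
Comparisons: 2


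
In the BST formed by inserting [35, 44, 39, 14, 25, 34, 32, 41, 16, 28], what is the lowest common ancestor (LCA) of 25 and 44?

Tree insertion order: [35, 44, 39, 14, 25, 34, 32, 41, 16, 28]
Tree (level-order array): [35, 14, 44, None, 25, 39, None, 16, 34, None, 41, None, None, 32, None, None, None, 28]
In a BST, the LCA of p=25, q=44 is the first node v on the
root-to-leaf path with p <= v <= q (go left if both < v, right if both > v).
Walk from root:
  at 35: 25 <= 35 <= 44, this is the LCA
LCA = 35


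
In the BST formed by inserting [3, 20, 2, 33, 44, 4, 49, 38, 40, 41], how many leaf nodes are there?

Tree built from: [3, 20, 2, 33, 44, 4, 49, 38, 40, 41]
Tree (level-order array): [3, 2, 20, None, None, 4, 33, None, None, None, 44, 38, 49, None, 40, None, None, None, 41]
Rule: A leaf has 0 children.
Per-node child counts:
  node 3: 2 child(ren)
  node 2: 0 child(ren)
  node 20: 2 child(ren)
  node 4: 0 child(ren)
  node 33: 1 child(ren)
  node 44: 2 child(ren)
  node 38: 1 child(ren)
  node 40: 1 child(ren)
  node 41: 0 child(ren)
  node 49: 0 child(ren)
Matching nodes: [2, 4, 41, 49]
Count of leaf nodes: 4


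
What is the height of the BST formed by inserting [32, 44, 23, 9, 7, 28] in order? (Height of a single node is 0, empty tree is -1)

Insertion order: [32, 44, 23, 9, 7, 28]
Tree (level-order array): [32, 23, 44, 9, 28, None, None, 7]
Compute height bottom-up (empty subtree = -1):
  height(7) = 1 + max(-1, -1) = 0
  height(9) = 1 + max(0, -1) = 1
  height(28) = 1 + max(-1, -1) = 0
  height(23) = 1 + max(1, 0) = 2
  height(44) = 1 + max(-1, -1) = 0
  height(32) = 1 + max(2, 0) = 3
Height = 3


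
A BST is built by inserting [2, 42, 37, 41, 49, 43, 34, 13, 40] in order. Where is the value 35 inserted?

Starting tree (level order): [2, None, 42, 37, 49, 34, 41, 43, None, 13, None, 40]
Insertion path: 2 -> 42 -> 37 -> 34
Result: insert 35 as right child of 34
Final tree (level order): [2, None, 42, 37, 49, 34, 41, 43, None, 13, 35, 40]


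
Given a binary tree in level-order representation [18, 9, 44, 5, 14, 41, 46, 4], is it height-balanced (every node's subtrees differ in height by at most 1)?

Tree (level-order array): [18, 9, 44, 5, 14, 41, 46, 4]
Definition: a tree is height-balanced if, at every node, |h(left) - h(right)| <= 1 (empty subtree has height -1).
Bottom-up per-node check:
  node 4: h_left=-1, h_right=-1, diff=0 [OK], height=0
  node 5: h_left=0, h_right=-1, diff=1 [OK], height=1
  node 14: h_left=-1, h_right=-1, diff=0 [OK], height=0
  node 9: h_left=1, h_right=0, diff=1 [OK], height=2
  node 41: h_left=-1, h_right=-1, diff=0 [OK], height=0
  node 46: h_left=-1, h_right=-1, diff=0 [OK], height=0
  node 44: h_left=0, h_right=0, diff=0 [OK], height=1
  node 18: h_left=2, h_right=1, diff=1 [OK], height=3
All nodes satisfy the balance condition.
Result: Balanced


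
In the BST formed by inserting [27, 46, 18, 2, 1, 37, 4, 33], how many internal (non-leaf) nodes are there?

Tree built from: [27, 46, 18, 2, 1, 37, 4, 33]
Tree (level-order array): [27, 18, 46, 2, None, 37, None, 1, 4, 33]
Rule: An internal node has at least one child.
Per-node child counts:
  node 27: 2 child(ren)
  node 18: 1 child(ren)
  node 2: 2 child(ren)
  node 1: 0 child(ren)
  node 4: 0 child(ren)
  node 46: 1 child(ren)
  node 37: 1 child(ren)
  node 33: 0 child(ren)
Matching nodes: [27, 18, 2, 46, 37]
Count of internal (non-leaf) nodes: 5


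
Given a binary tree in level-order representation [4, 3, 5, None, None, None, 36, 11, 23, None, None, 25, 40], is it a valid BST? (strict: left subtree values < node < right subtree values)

Level-order array: [4, 3, 5, None, None, None, 36, 11, 23, None, None, 25, 40]
Validate using subtree bounds (lo, hi): at each node, require lo < value < hi,
then recurse left with hi=value and right with lo=value.
Preorder trace (stopping at first violation):
  at node 4 with bounds (-inf, +inf): OK
  at node 3 with bounds (-inf, 4): OK
  at node 5 with bounds (4, +inf): OK
  at node 36 with bounds (5, +inf): OK
  at node 11 with bounds (5, 36): OK
  at node 23 with bounds (36, +inf): VIOLATION
Node 23 violates its bound: not (36 < 23 < +inf).
Result: Not a valid BST


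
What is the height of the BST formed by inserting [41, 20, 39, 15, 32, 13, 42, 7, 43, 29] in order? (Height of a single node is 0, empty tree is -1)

Insertion order: [41, 20, 39, 15, 32, 13, 42, 7, 43, 29]
Tree (level-order array): [41, 20, 42, 15, 39, None, 43, 13, None, 32, None, None, None, 7, None, 29]
Compute height bottom-up (empty subtree = -1):
  height(7) = 1 + max(-1, -1) = 0
  height(13) = 1 + max(0, -1) = 1
  height(15) = 1 + max(1, -1) = 2
  height(29) = 1 + max(-1, -1) = 0
  height(32) = 1 + max(0, -1) = 1
  height(39) = 1 + max(1, -1) = 2
  height(20) = 1 + max(2, 2) = 3
  height(43) = 1 + max(-1, -1) = 0
  height(42) = 1 + max(-1, 0) = 1
  height(41) = 1 + max(3, 1) = 4
Height = 4


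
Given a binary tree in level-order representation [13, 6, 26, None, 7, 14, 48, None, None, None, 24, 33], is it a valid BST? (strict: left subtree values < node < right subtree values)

Level-order array: [13, 6, 26, None, 7, 14, 48, None, None, None, 24, 33]
Validate using subtree bounds (lo, hi): at each node, require lo < value < hi,
then recurse left with hi=value and right with lo=value.
Preorder trace (stopping at first violation):
  at node 13 with bounds (-inf, +inf): OK
  at node 6 with bounds (-inf, 13): OK
  at node 7 with bounds (6, 13): OK
  at node 26 with bounds (13, +inf): OK
  at node 14 with bounds (13, 26): OK
  at node 24 with bounds (14, 26): OK
  at node 48 with bounds (26, +inf): OK
  at node 33 with bounds (26, 48): OK
No violation found at any node.
Result: Valid BST


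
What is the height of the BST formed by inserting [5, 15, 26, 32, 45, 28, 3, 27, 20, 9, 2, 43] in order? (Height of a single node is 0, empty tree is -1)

Insertion order: [5, 15, 26, 32, 45, 28, 3, 27, 20, 9, 2, 43]
Tree (level-order array): [5, 3, 15, 2, None, 9, 26, None, None, None, None, 20, 32, None, None, 28, 45, 27, None, 43]
Compute height bottom-up (empty subtree = -1):
  height(2) = 1 + max(-1, -1) = 0
  height(3) = 1 + max(0, -1) = 1
  height(9) = 1 + max(-1, -1) = 0
  height(20) = 1 + max(-1, -1) = 0
  height(27) = 1 + max(-1, -1) = 0
  height(28) = 1 + max(0, -1) = 1
  height(43) = 1 + max(-1, -1) = 0
  height(45) = 1 + max(0, -1) = 1
  height(32) = 1 + max(1, 1) = 2
  height(26) = 1 + max(0, 2) = 3
  height(15) = 1 + max(0, 3) = 4
  height(5) = 1 + max(1, 4) = 5
Height = 5


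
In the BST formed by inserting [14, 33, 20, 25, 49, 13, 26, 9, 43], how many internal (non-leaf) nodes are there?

Tree built from: [14, 33, 20, 25, 49, 13, 26, 9, 43]
Tree (level-order array): [14, 13, 33, 9, None, 20, 49, None, None, None, 25, 43, None, None, 26]
Rule: An internal node has at least one child.
Per-node child counts:
  node 14: 2 child(ren)
  node 13: 1 child(ren)
  node 9: 0 child(ren)
  node 33: 2 child(ren)
  node 20: 1 child(ren)
  node 25: 1 child(ren)
  node 26: 0 child(ren)
  node 49: 1 child(ren)
  node 43: 0 child(ren)
Matching nodes: [14, 13, 33, 20, 25, 49]
Count of internal (non-leaf) nodes: 6


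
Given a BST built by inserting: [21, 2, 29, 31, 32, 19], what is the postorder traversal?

Tree insertion order: [21, 2, 29, 31, 32, 19]
Tree (level-order array): [21, 2, 29, None, 19, None, 31, None, None, None, 32]
Postorder traversal: [19, 2, 32, 31, 29, 21]


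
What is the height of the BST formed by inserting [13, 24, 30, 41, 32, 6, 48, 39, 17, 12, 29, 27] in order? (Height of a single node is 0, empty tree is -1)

Insertion order: [13, 24, 30, 41, 32, 6, 48, 39, 17, 12, 29, 27]
Tree (level-order array): [13, 6, 24, None, 12, 17, 30, None, None, None, None, 29, 41, 27, None, 32, 48, None, None, None, 39]
Compute height bottom-up (empty subtree = -1):
  height(12) = 1 + max(-1, -1) = 0
  height(6) = 1 + max(-1, 0) = 1
  height(17) = 1 + max(-1, -1) = 0
  height(27) = 1 + max(-1, -1) = 0
  height(29) = 1 + max(0, -1) = 1
  height(39) = 1 + max(-1, -1) = 0
  height(32) = 1 + max(-1, 0) = 1
  height(48) = 1 + max(-1, -1) = 0
  height(41) = 1 + max(1, 0) = 2
  height(30) = 1 + max(1, 2) = 3
  height(24) = 1 + max(0, 3) = 4
  height(13) = 1 + max(1, 4) = 5
Height = 5


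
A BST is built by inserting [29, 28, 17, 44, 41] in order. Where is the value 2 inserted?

Starting tree (level order): [29, 28, 44, 17, None, 41]
Insertion path: 29 -> 28 -> 17
Result: insert 2 as left child of 17
Final tree (level order): [29, 28, 44, 17, None, 41, None, 2]


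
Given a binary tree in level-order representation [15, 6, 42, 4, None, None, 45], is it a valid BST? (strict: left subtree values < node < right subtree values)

Level-order array: [15, 6, 42, 4, None, None, 45]
Validate using subtree bounds (lo, hi): at each node, require lo < value < hi,
then recurse left with hi=value and right with lo=value.
Preorder trace (stopping at first violation):
  at node 15 with bounds (-inf, +inf): OK
  at node 6 with bounds (-inf, 15): OK
  at node 4 with bounds (-inf, 6): OK
  at node 42 with bounds (15, +inf): OK
  at node 45 with bounds (42, +inf): OK
No violation found at any node.
Result: Valid BST


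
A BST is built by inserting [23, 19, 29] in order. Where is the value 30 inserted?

Starting tree (level order): [23, 19, 29]
Insertion path: 23 -> 29
Result: insert 30 as right child of 29
Final tree (level order): [23, 19, 29, None, None, None, 30]


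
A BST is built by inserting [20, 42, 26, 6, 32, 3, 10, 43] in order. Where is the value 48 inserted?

Starting tree (level order): [20, 6, 42, 3, 10, 26, 43, None, None, None, None, None, 32]
Insertion path: 20 -> 42 -> 43
Result: insert 48 as right child of 43
Final tree (level order): [20, 6, 42, 3, 10, 26, 43, None, None, None, None, None, 32, None, 48]


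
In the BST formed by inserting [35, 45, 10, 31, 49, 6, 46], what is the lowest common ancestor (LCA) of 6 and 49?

Tree insertion order: [35, 45, 10, 31, 49, 6, 46]
Tree (level-order array): [35, 10, 45, 6, 31, None, 49, None, None, None, None, 46]
In a BST, the LCA of p=6, q=49 is the first node v on the
root-to-leaf path with p <= v <= q (go left if both < v, right if both > v).
Walk from root:
  at 35: 6 <= 35 <= 49, this is the LCA
LCA = 35


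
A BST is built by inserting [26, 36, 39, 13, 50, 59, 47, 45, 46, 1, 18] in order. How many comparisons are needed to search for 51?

Search path for 51: 26 -> 36 -> 39 -> 50 -> 59
Found: False
Comparisons: 5


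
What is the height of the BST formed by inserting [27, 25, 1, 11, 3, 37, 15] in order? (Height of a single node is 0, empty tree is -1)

Insertion order: [27, 25, 1, 11, 3, 37, 15]
Tree (level-order array): [27, 25, 37, 1, None, None, None, None, 11, 3, 15]
Compute height bottom-up (empty subtree = -1):
  height(3) = 1 + max(-1, -1) = 0
  height(15) = 1 + max(-1, -1) = 0
  height(11) = 1 + max(0, 0) = 1
  height(1) = 1 + max(-1, 1) = 2
  height(25) = 1 + max(2, -1) = 3
  height(37) = 1 + max(-1, -1) = 0
  height(27) = 1 + max(3, 0) = 4
Height = 4


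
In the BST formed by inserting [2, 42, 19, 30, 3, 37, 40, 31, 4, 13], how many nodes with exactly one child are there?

Tree built from: [2, 42, 19, 30, 3, 37, 40, 31, 4, 13]
Tree (level-order array): [2, None, 42, 19, None, 3, 30, None, 4, None, 37, None, 13, 31, 40]
Rule: These are nodes with exactly 1 non-null child.
Per-node child counts:
  node 2: 1 child(ren)
  node 42: 1 child(ren)
  node 19: 2 child(ren)
  node 3: 1 child(ren)
  node 4: 1 child(ren)
  node 13: 0 child(ren)
  node 30: 1 child(ren)
  node 37: 2 child(ren)
  node 31: 0 child(ren)
  node 40: 0 child(ren)
Matching nodes: [2, 42, 3, 4, 30]
Count of nodes with exactly one child: 5


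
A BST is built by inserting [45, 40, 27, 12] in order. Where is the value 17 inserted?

Starting tree (level order): [45, 40, None, 27, None, 12]
Insertion path: 45 -> 40 -> 27 -> 12
Result: insert 17 as right child of 12
Final tree (level order): [45, 40, None, 27, None, 12, None, None, 17]


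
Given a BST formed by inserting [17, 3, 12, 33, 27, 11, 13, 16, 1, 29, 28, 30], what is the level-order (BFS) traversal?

Tree insertion order: [17, 3, 12, 33, 27, 11, 13, 16, 1, 29, 28, 30]
Tree (level-order array): [17, 3, 33, 1, 12, 27, None, None, None, 11, 13, None, 29, None, None, None, 16, 28, 30]
BFS from the root, enqueuing left then right child of each popped node:
  queue [17] -> pop 17, enqueue [3, 33], visited so far: [17]
  queue [3, 33] -> pop 3, enqueue [1, 12], visited so far: [17, 3]
  queue [33, 1, 12] -> pop 33, enqueue [27], visited so far: [17, 3, 33]
  queue [1, 12, 27] -> pop 1, enqueue [none], visited so far: [17, 3, 33, 1]
  queue [12, 27] -> pop 12, enqueue [11, 13], visited so far: [17, 3, 33, 1, 12]
  queue [27, 11, 13] -> pop 27, enqueue [29], visited so far: [17, 3, 33, 1, 12, 27]
  queue [11, 13, 29] -> pop 11, enqueue [none], visited so far: [17, 3, 33, 1, 12, 27, 11]
  queue [13, 29] -> pop 13, enqueue [16], visited so far: [17, 3, 33, 1, 12, 27, 11, 13]
  queue [29, 16] -> pop 29, enqueue [28, 30], visited so far: [17, 3, 33, 1, 12, 27, 11, 13, 29]
  queue [16, 28, 30] -> pop 16, enqueue [none], visited so far: [17, 3, 33, 1, 12, 27, 11, 13, 29, 16]
  queue [28, 30] -> pop 28, enqueue [none], visited so far: [17, 3, 33, 1, 12, 27, 11, 13, 29, 16, 28]
  queue [30] -> pop 30, enqueue [none], visited so far: [17, 3, 33, 1, 12, 27, 11, 13, 29, 16, 28, 30]
Result: [17, 3, 33, 1, 12, 27, 11, 13, 29, 16, 28, 30]


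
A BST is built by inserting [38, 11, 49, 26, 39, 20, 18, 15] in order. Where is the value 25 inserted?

Starting tree (level order): [38, 11, 49, None, 26, 39, None, 20, None, None, None, 18, None, 15]
Insertion path: 38 -> 11 -> 26 -> 20
Result: insert 25 as right child of 20
Final tree (level order): [38, 11, 49, None, 26, 39, None, 20, None, None, None, 18, 25, 15]


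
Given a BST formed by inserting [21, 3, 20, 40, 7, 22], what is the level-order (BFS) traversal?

Tree insertion order: [21, 3, 20, 40, 7, 22]
Tree (level-order array): [21, 3, 40, None, 20, 22, None, 7]
BFS from the root, enqueuing left then right child of each popped node:
  queue [21] -> pop 21, enqueue [3, 40], visited so far: [21]
  queue [3, 40] -> pop 3, enqueue [20], visited so far: [21, 3]
  queue [40, 20] -> pop 40, enqueue [22], visited so far: [21, 3, 40]
  queue [20, 22] -> pop 20, enqueue [7], visited so far: [21, 3, 40, 20]
  queue [22, 7] -> pop 22, enqueue [none], visited so far: [21, 3, 40, 20, 22]
  queue [7] -> pop 7, enqueue [none], visited so far: [21, 3, 40, 20, 22, 7]
Result: [21, 3, 40, 20, 22, 7]


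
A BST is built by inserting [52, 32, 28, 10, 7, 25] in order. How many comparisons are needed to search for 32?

Search path for 32: 52 -> 32
Found: True
Comparisons: 2


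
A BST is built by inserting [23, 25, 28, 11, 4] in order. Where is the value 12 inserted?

Starting tree (level order): [23, 11, 25, 4, None, None, 28]
Insertion path: 23 -> 11
Result: insert 12 as right child of 11
Final tree (level order): [23, 11, 25, 4, 12, None, 28]


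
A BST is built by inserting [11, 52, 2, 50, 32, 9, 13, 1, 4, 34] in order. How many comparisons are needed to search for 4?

Search path for 4: 11 -> 2 -> 9 -> 4
Found: True
Comparisons: 4


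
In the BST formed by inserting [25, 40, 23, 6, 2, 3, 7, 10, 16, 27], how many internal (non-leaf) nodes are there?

Tree built from: [25, 40, 23, 6, 2, 3, 7, 10, 16, 27]
Tree (level-order array): [25, 23, 40, 6, None, 27, None, 2, 7, None, None, None, 3, None, 10, None, None, None, 16]
Rule: An internal node has at least one child.
Per-node child counts:
  node 25: 2 child(ren)
  node 23: 1 child(ren)
  node 6: 2 child(ren)
  node 2: 1 child(ren)
  node 3: 0 child(ren)
  node 7: 1 child(ren)
  node 10: 1 child(ren)
  node 16: 0 child(ren)
  node 40: 1 child(ren)
  node 27: 0 child(ren)
Matching nodes: [25, 23, 6, 2, 7, 10, 40]
Count of internal (non-leaf) nodes: 7


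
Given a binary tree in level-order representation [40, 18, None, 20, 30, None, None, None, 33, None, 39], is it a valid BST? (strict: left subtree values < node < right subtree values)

Level-order array: [40, 18, None, 20, 30, None, None, None, 33, None, 39]
Validate using subtree bounds (lo, hi): at each node, require lo < value < hi,
then recurse left with hi=value and right with lo=value.
Preorder trace (stopping at first violation):
  at node 40 with bounds (-inf, +inf): OK
  at node 18 with bounds (-inf, 40): OK
  at node 20 with bounds (-inf, 18): VIOLATION
Node 20 violates its bound: not (-inf < 20 < 18).
Result: Not a valid BST


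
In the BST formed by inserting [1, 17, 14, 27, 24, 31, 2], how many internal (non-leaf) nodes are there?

Tree built from: [1, 17, 14, 27, 24, 31, 2]
Tree (level-order array): [1, None, 17, 14, 27, 2, None, 24, 31]
Rule: An internal node has at least one child.
Per-node child counts:
  node 1: 1 child(ren)
  node 17: 2 child(ren)
  node 14: 1 child(ren)
  node 2: 0 child(ren)
  node 27: 2 child(ren)
  node 24: 0 child(ren)
  node 31: 0 child(ren)
Matching nodes: [1, 17, 14, 27]
Count of internal (non-leaf) nodes: 4


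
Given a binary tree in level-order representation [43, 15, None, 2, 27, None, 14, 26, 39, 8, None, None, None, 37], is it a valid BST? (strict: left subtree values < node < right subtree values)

Level-order array: [43, 15, None, 2, 27, None, 14, 26, 39, 8, None, None, None, 37]
Validate using subtree bounds (lo, hi): at each node, require lo < value < hi,
then recurse left with hi=value and right with lo=value.
Preorder trace (stopping at first violation):
  at node 43 with bounds (-inf, +inf): OK
  at node 15 with bounds (-inf, 43): OK
  at node 2 with bounds (-inf, 15): OK
  at node 14 with bounds (2, 15): OK
  at node 8 with bounds (2, 14): OK
  at node 27 with bounds (15, 43): OK
  at node 26 with bounds (15, 27): OK
  at node 39 with bounds (27, 43): OK
  at node 37 with bounds (27, 39): OK
No violation found at any node.
Result: Valid BST


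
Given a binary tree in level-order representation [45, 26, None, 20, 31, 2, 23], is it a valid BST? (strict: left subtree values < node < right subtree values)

Level-order array: [45, 26, None, 20, 31, 2, 23]
Validate using subtree bounds (lo, hi): at each node, require lo < value < hi,
then recurse left with hi=value and right with lo=value.
Preorder trace (stopping at first violation):
  at node 45 with bounds (-inf, +inf): OK
  at node 26 with bounds (-inf, 45): OK
  at node 20 with bounds (-inf, 26): OK
  at node 2 with bounds (-inf, 20): OK
  at node 23 with bounds (20, 26): OK
  at node 31 with bounds (26, 45): OK
No violation found at any node.
Result: Valid BST


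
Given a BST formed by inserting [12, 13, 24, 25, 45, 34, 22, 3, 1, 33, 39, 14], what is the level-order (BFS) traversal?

Tree insertion order: [12, 13, 24, 25, 45, 34, 22, 3, 1, 33, 39, 14]
Tree (level-order array): [12, 3, 13, 1, None, None, 24, None, None, 22, 25, 14, None, None, 45, None, None, 34, None, 33, 39]
BFS from the root, enqueuing left then right child of each popped node:
  queue [12] -> pop 12, enqueue [3, 13], visited so far: [12]
  queue [3, 13] -> pop 3, enqueue [1], visited so far: [12, 3]
  queue [13, 1] -> pop 13, enqueue [24], visited so far: [12, 3, 13]
  queue [1, 24] -> pop 1, enqueue [none], visited so far: [12, 3, 13, 1]
  queue [24] -> pop 24, enqueue [22, 25], visited so far: [12, 3, 13, 1, 24]
  queue [22, 25] -> pop 22, enqueue [14], visited so far: [12, 3, 13, 1, 24, 22]
  queue [25, 14] -> pop 25, enqueue [45], visited so far: [12, 3, 13, 1, 24, 22, 25]
  queue [14, 45] -> pop 14, enqueue [none], visited so far: [12, 3, 13, 1, 24, 22, 25, 14]
  queue [45] -> pop 45, enqueue [34], visited so far: [12, 3, 13, 1, 24, 22, 25, 14, 45]
  queue [34] -> pop 34, enqueue [33, 39], visited so far: [12, 3, 13, 1, 24, 22, 25, 14, 45, 34]
  queue [33, 39] -> pop 33, enqueue [none], visited so far: [12, 3, 13, 1, 24, 22, 25, 14, 45, 34, 33]
  queue [39] -> pop 39, enqueue [none], visited so far: [12, 3, 13, 1, 24, 22, 25, 14, 45, 34, 33, 39]
Result: [12, 3, 13, 1, 24, 22, 25, 14, 45, 34, 33, 39]


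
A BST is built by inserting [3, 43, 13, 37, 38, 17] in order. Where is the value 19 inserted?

Starting tree (level order): [3, None, 43, 13, None, None, 37, 17, 38]
Insertion path: 3 -> 43 -> 13 -> 37 -> 17
Result: insert 19 as right child of 17
Final tree (level order): [3, None, 43, 13, None, None, 37, 17, 38, None, 19]


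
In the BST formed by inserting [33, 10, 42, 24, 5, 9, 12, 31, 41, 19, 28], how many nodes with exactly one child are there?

Tree built from: [33, 10, 42, 24, 5, 9, 12, 31, 41, 19, 28]
Tree (level-order array): [33, 10, 42, 5, 24, 41, None, None, 9, 12, 31, None, None, None, None, None, 19, 28]
Rule: These are nodes with exactly 1 non-null child.
Per-node child counts:
  node 33: 2 child(ren)
  node 10: 2 child(ren)
  node 5: 1 child(ren)
  node 9: 0 child(ren)
  node 24: 2 child(ren)
  node 12: 1 child(ren)
  node 19: 0 child(ren)
  node 31: 1 child(ren)
  node 28: 0 child(ren)
  node 42: 1 child(ren)
  node 41: 0 child(ren)
Matching nodes: [5, 12, 31, 42]
Count of nodes with exactly one child: 4


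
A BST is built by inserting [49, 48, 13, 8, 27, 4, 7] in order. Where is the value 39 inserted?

Starting tree (level order): [49, 48, None, 13, None, 8, 27, 4, None, None, None, None, 7]
Insertion path: 49 -> 48 -> 13 -> 27
Result: insert 39 as right child of 27
Final tree (level order): [49, 48, None, 13, None, 8, 27, 4, None, None, 39, None, 7]


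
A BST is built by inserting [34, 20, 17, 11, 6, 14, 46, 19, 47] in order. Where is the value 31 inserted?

Starting tree (level order): [34, 20, 46, 17, None, None, 47, 11, 19, None, None, 6, 14]
Insertion path: 34 -> 20
Result: insert 31 as right child of 20
Final tree (level order): [34, 20, 46, 17, 31, None, 47, 11, 19, None, None, None, None, 6, 14]


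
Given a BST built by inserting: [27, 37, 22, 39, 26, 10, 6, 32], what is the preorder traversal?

Tree insertion order: [27, 37, 22, 39, 26, 10, 6, 32]
Tree (level-order array): [27, 22, 37, 10, 26, 32, 39, 6]
Preorder traversal: [27, 22, 10, 6, 26, 37, 32, 39]


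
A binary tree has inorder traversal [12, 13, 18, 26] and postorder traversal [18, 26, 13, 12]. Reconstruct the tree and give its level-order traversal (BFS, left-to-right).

Inorder:   [12, 13, 18, 26]
Postorder: [18, 26, 13, 12]
Algorithm: postorder visits root last, so walk postorder right-to-left;
each value is the root of the current inorder slice — split it at that
value, recurse on the right subtree first, then the left.
Recursive splits:
  root=12; inorder splits into left=[], right=[13, 18, 26]
  root=13; inorder splits into left=[], right=[18, 26]
  root=26; inorder splits into left=[18], right=[]
  root=18; inorder splits into left=[], right=[]
Reconstructed level-order: [12, 13, 26, 18]


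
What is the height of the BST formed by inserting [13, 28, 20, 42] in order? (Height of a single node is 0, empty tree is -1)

Insertion order: [13, 28, 20, 42]
Tree (level-order array): [13, None, 28, 20, 42]
Compute height bottom-up (empty subtree = -1):
  height(20) = 1 + max(-1, -1) = 0
  height(42) = 1 + max(-1, -1) = 0
  height(28) = 1 + max(0, 0) = 1
  height(13) = 1 + max(-1, 1) = 2
Height = 2


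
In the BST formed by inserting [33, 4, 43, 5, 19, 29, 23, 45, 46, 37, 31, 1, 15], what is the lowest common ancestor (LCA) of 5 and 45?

Tree insertion order: [33, 4, 43, 5, 19, 29, 23, 45, 46, 37, 31, 1, 15]
Tree (level-order array): [33, 4, 43, 1, 5, 37, 45, None, None, None, 19, None, None, None, 46, 15, 29, None, None, None, None, 23, 31]
In a BST, the LCA of p=5, q=45 is the first node v on the
root-to-leaf path with p <= v <= q (go left if both < v, right if both > v).
Walk from root:
  at 33: 5 <= 33 <= 45, this is the LCA
LCA = 33


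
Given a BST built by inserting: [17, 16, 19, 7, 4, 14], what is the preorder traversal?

Tree insertion order: [17, 16, 19, 7, 4, 14]
Tree (level-order array): [17, 16, 19, 7, None, None, None, 4, 14]
Preorder traversal: [17, 16, 7, 4, 14, 19]


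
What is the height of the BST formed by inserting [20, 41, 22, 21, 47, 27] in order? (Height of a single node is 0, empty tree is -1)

Insertion order: [20, 41, 22, 21, 47, 27]
Tree (level-order array): [20, None, 41, 22, 47, 21, 27]
Compute height bottom-up (empty subtree = -1):
  height(21) = 1 + max(-1, -1) = 0
  height(27) = 1 + max(-1, -1) = 0
  height(22) = 1 + max(0, 0) = 1
  height(47) = 1 + max(-1, -1) = 0
  height(41) = 1 + max(1, 0) = 2
  height(20) = 1 + max(-1, 2) = 3
Height = 3
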